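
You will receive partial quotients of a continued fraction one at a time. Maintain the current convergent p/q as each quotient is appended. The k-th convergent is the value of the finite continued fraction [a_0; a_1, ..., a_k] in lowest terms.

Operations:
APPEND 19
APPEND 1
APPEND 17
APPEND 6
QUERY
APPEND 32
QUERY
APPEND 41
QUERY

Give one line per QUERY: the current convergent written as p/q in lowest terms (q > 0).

2174/109
69927/3506
2869181/143855

APPEND 19: p_0 = 19·1 + 0 = 19, q_0 = 19·0 + 1 = 1 → 19/1
APPEND 1: p_1 = 1·19 + 1 = 20, q_1 = 1·1 + 0 = 1 → 20/1
APPEND 17: p_2 = 17·20 + 19 = 359, q_2 = 17·1 + 1 = 18 → 359/18
APPEND 6: p_3 = 6·359 + 20 = 2174, q_3 = 6·18 + 1 = 109 → 2174/109
APPEND 32: p_4 = 32·2174 + 359 = 69927, q_4 = 32·109 + 18 = 3506 → 69927/3506
APPEND 41: p_5 = 41·69927 + 2174 = 2869181, q_5 = 41·3506 + 109 = 143855 → 2869181/143855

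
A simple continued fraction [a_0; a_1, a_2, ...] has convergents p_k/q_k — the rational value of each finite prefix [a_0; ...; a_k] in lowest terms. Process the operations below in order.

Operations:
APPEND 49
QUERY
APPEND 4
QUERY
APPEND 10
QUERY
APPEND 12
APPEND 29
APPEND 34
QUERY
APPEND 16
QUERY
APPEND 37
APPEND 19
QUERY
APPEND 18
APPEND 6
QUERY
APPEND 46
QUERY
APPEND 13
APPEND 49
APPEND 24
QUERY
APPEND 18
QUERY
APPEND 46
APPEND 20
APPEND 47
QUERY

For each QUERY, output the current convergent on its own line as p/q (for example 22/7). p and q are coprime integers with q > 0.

APPEND 49: p_0 = 49·1 + 0 = 49, q_0 = 49·0 + 1 = 1 → 49/1
APPEND 4: p_1 = 4·49 + 1 = 197, q_1 = 4·1 + 0 = 4 → 197/4
APPEND 10: p_2 = 10·197 + 49 = 2019, q_2 = 10·4 + 1 = 41 → 2019/41
APPEND 12: p_3 = 12·2019 + 197 = 24425, q_3 = 12·41 + 4 = 496 → 24425/496
APPEND 29: p_4 = 29·24425 + 2019 = 710344, q_4 = 29·496 + 41 = 14425 → 710344/14425
APPEND 34: p_5 = 34·710344 + 24425 = 24176121, q_5 = 34·14425 + 496 = 490946 → 24176121/490946
APPEND 16: p_6 = 16·24176121 + 710344 = 387528280, q_6 = 16·490946 + 14425 = 7869561 → 387528280/7869561
APPEND 37: p_7 = 37·387528280 + 24176121 = 14362722481, q_7 = 37·7869561 + 490946 = 291664703 → 14362722481/291664703
APPEND 19: p_8 = 19·14362722481 + 387528280 = 273279255419, q_8 = 19·291664703 + 7869561 = 5549498918 → 273279255419/5549498918
APPEND 18: p_9 = 18·273279255419 + 14362722481 = 4933389320023, q_9 = 18·5549498918 + 291664703 = 100182645227 → 4933389320023/100182645227
APPEND 6: p_10 = 6·4933389320023 + 273279255419 = 29873615175557, q_10 = 6·100182645227 + 5549498918 = 606645370280 → 29873615175557/606645370280
APPEND 46: p_11 = 46·29873615175557 + 4933389320023 = 1379119687395645, q_11 = 46·606645370280 + 100182645227 = 28005869678107 → 1379119687395645/28005869678107
APPEND 13: p_12 = 13·1379119687395645 + 29873615175557 = 17958429551318942, q_12 = 13·28005869678107 + 606645370280 = 364682951185671 → 17958429551318942/364682951185671
APPEND 49: p_13 = 49·17958429551318942 + 1379119687395645 = 881342167702023803, q_13 = 49·364682951185671 + 28005869678107 = 17897470477775986 → 881342167702023803/17897470477775986
APPEND 24: p_14 = 24·881342167702023803 + 17958429551318942 = 21170170454399890214, q_14 = 24·17897470477775986 + 364682951185671 = 429903974417809335 → 21170170454399890214/429903974417809335
APPEND 18: p_15 = 18·21170170454399890214 + 881342167702023803 = 381944410346900047655, q_15 = 18·429903974417809335 + 17897470477775986 = 7756169009998344016 → 381944410346900047655/7756169009998344016
APPEND 46: p_16 = 46·381944410346900047655 + 21170170454399890214 = 17590613046411802082344, q_16 = 46·7756169009998344016 + 429903974417809335 = 357213678434341634071 → 17590613046411802082344/357213678434341634071
APPEND 20: p_17 = 20·17590613046411802082344 + 381944410346900047655 = 352194205338582941694535, q_17 = 20·357213678434341634071 + 7756169009998344016 = 7152029737696831025436 → 352194205338582941694535/7152029737696831025436
APPEND 47: p_18 = 47·352194205338582941694535 + 17590613046411802082344 = 16570718263959810061725489, q_18 = 47·7152029737696831025436 + 357213678434341634071 = 336502611350185399829563 → 16570718263959810061725489/336502611350185399829563

49/1
197/4
2019/41
24176121/490946
387528280/7869561
273279255419/5549498918
29873615175557/606645370280
1379119687395645/28005869678107
21170170454399890214/429903974417809335
381944410346900047655/7756169009998344016
16570718263959810061725489/336502611350185399829563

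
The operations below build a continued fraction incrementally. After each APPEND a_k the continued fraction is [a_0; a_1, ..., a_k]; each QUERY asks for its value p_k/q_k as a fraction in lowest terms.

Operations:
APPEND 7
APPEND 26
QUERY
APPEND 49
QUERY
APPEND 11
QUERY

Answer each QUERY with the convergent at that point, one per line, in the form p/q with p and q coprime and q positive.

183/26
8974/1275
98897/14051

APPEND 7: p_0 = 7·1 + 0 = 7, q_0 = 7·0 + 1 = 1 → 7/1
APPEND 26: p_1 = 26·7 + 1 = 183, q_1 = 26·1 + 0 = 26 → 183/26
APPEND 49: p_2 = 49·183 + 7 = 8974, q_2 = 49·26 + 1 = 1275 → 8974/1275
APPEND 11: p_3 = 11·8974 + 183 = 98897, q_3 = 11·1275 + 26 = 14051 → 98897/14051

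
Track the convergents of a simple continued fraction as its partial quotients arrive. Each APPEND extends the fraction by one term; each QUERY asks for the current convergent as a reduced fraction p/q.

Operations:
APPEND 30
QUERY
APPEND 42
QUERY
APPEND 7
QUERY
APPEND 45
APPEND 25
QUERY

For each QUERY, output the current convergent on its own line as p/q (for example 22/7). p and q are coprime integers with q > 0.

APPEND 30: p_0 = 30·1 + 0 = 30, q_0 = 30·0 + 1 = 1 → 30/1
APPEND 42: p_1 = 42·30 + 1 = 1261, q_1 = 42·1 + 0 = 42 → 1261/42
APPEND 7: p_2 = 7·1261 + 30 = 8857, q_2 = 7·42 + 1 = 295 → 8857/295
APPEND 45: p_3 = 45·8857 + 1261 = 399826, q_3 = 45·295 + 42 = 13317 → 399826/13317
APPEND 25: p_4 = 25·399826 + 8857 = 10004507, q_4 = 25·13317 + 295 = 333220 → 10004507/333220

30/1
1261/42
8857/295
10004507/333220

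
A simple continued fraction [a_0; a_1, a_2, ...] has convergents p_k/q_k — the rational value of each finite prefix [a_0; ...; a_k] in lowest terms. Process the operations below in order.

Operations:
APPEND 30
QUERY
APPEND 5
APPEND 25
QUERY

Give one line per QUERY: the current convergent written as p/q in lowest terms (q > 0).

30/1
3805/126

APPEND 30: p_0 = 30·1 + 0 = 30, q_0 = 30·0 + 1 = 1 → 30/1
APPEND 5: p_1 = 5·30 + 1 = 151, q_1 = 5·1 + 0 = 5 → 151/5
APPEND 25: p_2 = 25·151 + 30 = 3805, q_2 = 25·5 + 1 = 126 → 3805/126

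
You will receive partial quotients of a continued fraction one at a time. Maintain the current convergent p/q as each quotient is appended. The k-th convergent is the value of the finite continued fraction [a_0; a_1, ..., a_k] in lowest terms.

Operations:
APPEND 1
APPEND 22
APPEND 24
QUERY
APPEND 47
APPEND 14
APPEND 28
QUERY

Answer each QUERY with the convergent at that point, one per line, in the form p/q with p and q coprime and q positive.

APPEND 1: p_0 = 1·1 + 0 = 1, q_0 = 1·0 + 1 = 1 → 1/1
APPEND 22: p_1 = 22·1 + 1 = 23, q_1 = 22·1 + 0 = 22 → 23/22
APPEND 24: p_2 = 24·23 + 1 = 553, q_2 = 24·22 + 1 = 529 → 553/529
APPEND 47: p_3 = 47·553 + 23 = 26014, q_3 = 47·529 + 22 = 24885 → 26014/24885
APPEND 14: p_4 = 14·26014 + 553 = 364749, q_4 = 14·24885 + 529 = 348919 → 364749/348919
APPEND 28: p_5 = 28·364749 + 26014 = 10238986, q_5 = 28·348919 + 24885 = 9794617 → 10238986/9794617

553/529
10238986/9794617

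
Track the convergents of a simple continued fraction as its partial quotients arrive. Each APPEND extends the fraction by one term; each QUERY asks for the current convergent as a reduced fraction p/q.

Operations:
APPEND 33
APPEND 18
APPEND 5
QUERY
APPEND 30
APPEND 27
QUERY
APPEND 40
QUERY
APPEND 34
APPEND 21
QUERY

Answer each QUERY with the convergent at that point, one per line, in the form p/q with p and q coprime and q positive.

3008/91
2455553/74287
98312955/2974228
70345329438/2128133047

APPEND 33: p_0 = 33·1 + 0 = 33, q_0 = 33·0 + 1 = 1 → 33/1
APPEND 18: p_1 = 18·33 + 1 = 595, q_1 = 18·1 + 0 = 18 → 595/18
APPEND 5: p_2 = 5·595 + 33 = 3008, q_2 = 5·18 + 1 = 91 → 3008/91
APPEND 30: p_3 = 30·3008 + 595 = 90835, q_3 = 30·91 + 18 = 2748 → 90835/2748
APPEND 27: p_4 = 27·90835 + 3008 = 2455553, q_4 = 27·2748 + 91 = 74287 → 2455553/74287
APPEND 40: p_5 = 40·2455553 + 90835 = 98312955, q_5 = 40·74287 + 2748 = 2974228 → 98312955/2974228
APPEND 34: p_6 = 34·98312955 + 2455553 = 3345096023, q_6 = 34·2974228 + 74287 = 101198039 → 3345096023/101198039
APPEND 21: p_7 = 21·3345096023 + 98312955 = 70345329438, q_7 = 21·101198039 + 2974228 = 2128133047 → 70345329438/2128133047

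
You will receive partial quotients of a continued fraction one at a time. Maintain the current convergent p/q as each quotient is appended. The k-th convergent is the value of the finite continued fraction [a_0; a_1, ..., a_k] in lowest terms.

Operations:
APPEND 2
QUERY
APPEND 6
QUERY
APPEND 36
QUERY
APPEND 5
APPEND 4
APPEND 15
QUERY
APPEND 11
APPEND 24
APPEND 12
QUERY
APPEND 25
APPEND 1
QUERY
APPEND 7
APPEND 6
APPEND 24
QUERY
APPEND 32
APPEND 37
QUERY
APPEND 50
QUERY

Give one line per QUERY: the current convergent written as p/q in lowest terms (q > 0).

APPEND 2: p_0 = 2·1 + 0 = 2, q_0 = 2·0 + 1 = 1 → 2/1
APPEND 6: p_1 = 6·2 + 1 = 13, q_1 = 6·1 + 0 = 6 → 13/6
APPEND 36: p_2 = 36·13 + 2 = 470, q_2 = 36·6 + 1 = 217 → 470/217
APPEND 5: p_3 = 5·470 + 13 = 2363, q_3 = 5·217 + 6 = 1091 → 2363/1091
APPEND 4: p_4 = 4·2363 + 470 = 9922, q_4 = 4·1091 + 217 = 4581 → 9922/4581
APPEND 15: p_5 = 15·9922 + 2363 = 151193, q_5 = 15·4581 + 1091 = 69806 → 151193/69806
APPEND 11: p_6 = 11·151193 + 9922 = 1673045, q_6 = 11·69806 + 4581 = 772447 → 1673045/772447
APPEND 24: p_7 = 24·1673045 + 151193 = 40304273, q_7 = 24·772447 + 69806 = 18608534 → 40304273/18608534
APPEND 12: p_8 = 12·40304273 + 1673045 = 485324321, q_8 = 12·18608534 + 772447 = 224074855 → 485324321/224074855
APPEND 25: p_9 = 25·485324321 + 40304273 = 12173412298, q_9 = 25·224074855 + 18608534 = 5620479909 → 12173412298/5620479909
APPEND 1: p_10 = 1·12173412298 + 485324321 = 12658736619, q_10 = 1·5620479909 + 224074855 = 5844554764 → 12658736619/5844554764
APPEND 7: p_11 = 7·12658736619 + 12173412298 = 100784568631, q_11 = 7·5844554764 + 5620479909 = 46532363257 → 100784568631/46532363257
APPEND 6: p_12 = 6·100784568631 + 12658736619 = 617366148405, q_12 = 6·46532363257 + 5844554764 = 285038734306 → 617366148405/285038734306
APPEND 24: p_13 = 24·617366148405 + 100784568631 = 14917572130351, q_13 = 24·285038734306 + 46532363257 = 6887461986601 → 14917572130351/6887461986601
APPEND 32: p_14 = 32·14917572130351 + 617366148405 = 477979674319637, q_14 = 32·6887461986601 + 285038734306 = 220683822305538 → 477979674319637/220683822305538
APPEND 37: p_15 = 37·477979674319637 + 14917572130351 = 17700165521956920, q_15 = 37·220683822305538 + 6887461986601 = 8172188887291507 → 17700165521956920/8172188887291507
APPEND 50: p_16 = 50·17700165521956920 + 477979674319637 = 885486255772165637, q_16 = 50·8172188887291507 + 220683822305538 = 408830128186880888 → 885486255772165637/408830128186880888

2/1
13/6
470/217
151193/69806
485324321/224074855
12658736619/5844554764
14917572130351/6887461986601
17700165521956920/8172188887291507
885486255772165637/408830128186880888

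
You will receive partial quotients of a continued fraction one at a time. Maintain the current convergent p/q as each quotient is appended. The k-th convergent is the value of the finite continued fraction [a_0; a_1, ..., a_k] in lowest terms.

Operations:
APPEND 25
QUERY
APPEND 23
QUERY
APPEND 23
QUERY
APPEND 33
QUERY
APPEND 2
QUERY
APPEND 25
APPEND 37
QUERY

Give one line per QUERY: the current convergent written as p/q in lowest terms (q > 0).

APPEND 25: p_0 = 25·1 + 0 = 25, q_0 = 25·0 + 1 = 1 → 25/1
APPEND 23: p_1 = 23·25 + 1 = 576, q_1 = 23·1 + 0 = 23 → 576/23
APPEND 23: p_2 = 23·576 + 25 = 13273, q_2 = 23·23 + 1 = 530 → 13273/530
APPEND 33: p_3 = 33·13273 + 576 = 438585, q_3 = 33·530 + 23 = 17513 → 438585/17513
APPEND 2: p_4 = 2·438585 + 13273 = 890443, q_4 = 2·17513 + 530 = 35556 → 890443/35556
APPEND 25: p_5 = 25·890443 + 438585 = 22699660, q_5 = 25·35556 + 17513 = 906413 → 22699660/906413
APPEND 37: p_6 = 37·22699660 + 890443 = 840777863, q_6 = 37·906413 + 35556 = 33572837 → 840777863/33572837

25/1
576/23
13273/530
438585/17513
890443/35556
840777863/33572837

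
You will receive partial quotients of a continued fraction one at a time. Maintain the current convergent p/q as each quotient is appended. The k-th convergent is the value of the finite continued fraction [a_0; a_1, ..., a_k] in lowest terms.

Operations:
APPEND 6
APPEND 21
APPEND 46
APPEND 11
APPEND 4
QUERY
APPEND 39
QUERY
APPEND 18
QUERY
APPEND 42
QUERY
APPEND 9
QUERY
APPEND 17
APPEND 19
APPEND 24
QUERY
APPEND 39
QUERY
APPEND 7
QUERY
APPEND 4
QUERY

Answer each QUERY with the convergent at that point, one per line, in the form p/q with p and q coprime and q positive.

263668/43599
10347507/1711019
186518794/30841941
7844136855/1297072541
70783750489/11704494810
555202538103512/91805890205567
21675981959795649/3584246618713832
152287076256673055/25181532221202391
630824286986487869/104310375503523396

APPEND 6: p_0 = 6·1 + 0 = 6, q_0 = 6·0 + 1 = 1 → 6/1
APPEND 21: p_1 = 21·6 + 1 = 127, q_1 = 21·1 + 0 = 21 → 127/21
APPEND 46: p_2 = 46·127 + 6 = 5848, q_2 = 46·21 + 1 = 967 → 5848/967
APPEND 11: p_3 = 11·5848 + 127 = 64455, q_3 = 11·967 + 21 = 10658 → 64455/10658
APPEND 4: p_4 = 4·64455 + 5848 = 263668, q_4 = 4·10658 + 967 = 43599 → 263668/43599
APPEND 39: p_5 = 39·263668 + 64455 = 10347507, q_5 = 39·43599 + 10658 = 1711019 → 10347507/1711019
APPEND 18: p_6 = 18·10347507 + 263668 = 186518794, q_6 = 18·1711019 + 43599 = 30841941 → 186518794/30841941
APPEND 42: p_7 = 42·186518794 + 10347507 = 7844136855, q_7 = 42·30841941 + 1711019 = 1297072541 → 7844136855/1297072541
APPEND 9: p_8 = 9·7844136855 + 186518794 = 70783750489, q_8 = 9·1297072541 + 30841941 = 11704494810 → 70783750489/11704494810
APPEND 17: p_9 = 17·70783750489 + 7844136855 = 1211167895168, q_9 = 17·11704494810 + 1297072541 = 200273484311 → 1211167895168/200273484311
APPEND 19: p_10 = 19·1211167895168 + 70783750489 = 23082973758681, q_10 = 19·200273484311 + 11704494810 = 3816900696719 → 23082973758681/3816900696719
APPEND 24: p_11 = 24·23082973758681 + 1211167895168 = 555202538103512, q_11 = 24·3816900696719 + 200273484311 = 91805890205567 → 555202538103512/91805890205567
APPEND 39: p_12 = 39·555202538103512 + 23082973758681 = 21675981959795649, q_12 = 39·91805890205567 + 3816900696719 = 3584246618713832 → 21675981959795649/3584246618713832
APPEND 7: p_13 = 7·21675981959795649 + 555202538103512 = 152287076256673055, q_13 = 7·3584246618713832 + 91805890205567 = 25181532221202391 → 152287076256673055/25181532221202391
APPEND 4: p_14 = 4·152287076256673055 + 21675981959795649 = 630824286986487869, q_14 = 4·25181532221202391 + 3584246618713832 = 104310375503523396 → 630824286986487869/104310375503523396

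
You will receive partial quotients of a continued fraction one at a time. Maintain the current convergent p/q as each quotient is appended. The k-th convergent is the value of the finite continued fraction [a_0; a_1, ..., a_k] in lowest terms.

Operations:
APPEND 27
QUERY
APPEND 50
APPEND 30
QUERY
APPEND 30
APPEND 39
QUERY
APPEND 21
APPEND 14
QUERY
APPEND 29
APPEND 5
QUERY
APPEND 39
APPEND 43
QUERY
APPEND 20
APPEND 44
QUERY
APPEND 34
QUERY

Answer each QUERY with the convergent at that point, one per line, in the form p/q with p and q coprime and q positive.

27/1
40557/1501
47544936/1759621
14042808974/519719315
2055248418789/76064005595
3466261214972351/128285082250418
3057320899286649527/113150348085938542
104018316362974985672/3849680518171994249

APPEND 27: p_0 = 27·1 + 0 = 27, q_0 = 27·0 + 1 = 1 → 27/1
APPEND 50: p_1 = 50·27 + 1 = 1351, q_1 = 50·1 + 0 = 50 → 1351/50
APPEND 30: p_2 = 30·1351 + 27 = 40557, q_2 = 30·50 + 1 = 1501 → 40557/1501
APPEND 30: p_3 = 30·40557 + 1351 = 1218061, q_3 = 30·1501 + 50 = 45080 → 1218061/45080
APPEND 39: p_4 = 39·1218061 + 40557 = 47544936, q_4 = 39·45080 + 1501 = 1759621 → 47544936/1759621
APPEND 21: p_5 = 21·47544936 + 1218061 = 999661717, q_5 = 21·1759621 + 45080 = 36997121 → 999661717/36997121
APPEND 14: p_6 = 14·999661717 + 47544936 = 14042808974, q_6 = 14·36997121 + 1759621 = 519719315 → 14042808974/519719315
APPEND 29: p_7 = 29·14042808974 + 999661717 = 408241121963, q_7 = 29·519719315 + 36997121 = 15108857256 → 408241121963/15108857256
APPEND 5: p_8 = 5·408241121963 + 14042808974 = 2055248418789, q_8 = 5·15108857256 + 519719315 = 76064005595 → 2055248418789/76064005595
APPEND 39: p_9 = 39·2055248418789 + 408241121963 = 80562929454734, q_9 = 39·76064005595 + 15108857256 = 2981605075461 → 80562929454734/2981605075461
APPEND 43: p_10 = 43·80562929454734 + 2055248418789 = 3466261214972351, q_10 = 43·2981605075461 + 76064005595 = 128285082250418 → 3466261214972351/128285082250418
APPEND 20: p_11 = 20·3466261214972351 + 80562929454734 = 69405787228901754, q_11 = 20·128285082250418 + 2981605075461 = 2568683250083821 → 69405787228901754/2568683250083821
APPEND 44: p_12 = 44·69405787228901754 + 3466261214972351 = 3057320899286649527, q_12 = 44·2568683250083821 + 128285082250418 = 113150348085938542 → 3057320899286649527/113150348085938542
APPEND 34: p_13 = 34·3057320899286649527 + 69405787228901754 = 104018316362974985672, q_13 = 34·113150348085938542 + 2568683250083821 = 3849680518171994249 → 104018316362974985672/3849680518171994249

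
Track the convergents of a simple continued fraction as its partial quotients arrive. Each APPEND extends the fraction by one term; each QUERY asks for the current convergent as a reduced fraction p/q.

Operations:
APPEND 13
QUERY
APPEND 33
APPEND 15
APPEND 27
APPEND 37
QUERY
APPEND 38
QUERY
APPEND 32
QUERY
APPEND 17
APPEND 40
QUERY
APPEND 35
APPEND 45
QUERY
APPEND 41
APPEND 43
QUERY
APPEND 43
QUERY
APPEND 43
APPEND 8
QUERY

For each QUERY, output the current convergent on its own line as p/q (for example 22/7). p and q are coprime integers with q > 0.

13/1
6478910/497221
246373511/18907823
7890431262/605547557
5383238629862/413134199237
8490031347385937/651563592730652
14984522849426048673/1149980388015022369
644682762358298666491/49475885261958108186
222535429196408448328779/17078380258479667503122

APPEND 13: p_0 = 13·1 + 0 = 13, q_0 = 13·0 + 1 = 1 → 13/1
APPEND 33: p_1 = 33·13 + 1 = 430, q_1 = 33·1 + 0 = 33 → 430/33
APPEND 15: p_2 = 15·430 + 13 = 6463, q_2 = 15·33 + 1 = 496 → 6463/496
APPEND 27: p_3 = 27·6463 + 430 = 174931, q_3 = 27·496 + 33 = 13425 → 174931/13425
APPEND 37: p_4 = 37·174931 + 6463 = 6478910, q_4 = 37·13425 + 496 = 497221 → 6478910/497221
APPEND 38: p_5 = 38·6478910 + 174931 = 246373511, q_5 = 38·497221 + 13425 = 18907823 → 246373511/18907823
APPEND 32: p_6 = 32·246373511 + 6478910 = 7890431262, q_6 = 32·18907823 + 497221 = 605547557 → 7890431262/605547557
APPEND 17: p_7 = 17·7890431262 + 246373511 = 134383704965, q_7 = 17·605547557 + 18907823 = 10313216292 → 134383704965/10313216292
APPEND 40: p_8 = 40·134383704965 + 7890431262 = 5383238629862, q_8 = 40·10313216292 + 605547557 = 413134199237 → 5383238629862/413134199237
APPEND 35: p_9 = 35·5383238629862 + 134383704965 = 188547735750135, q_9 = 35·413134199237 + 10313216292 = 14470010189587 → 188547735750135/14470010189587
APPEND 45: p_10 = 45·188547735750135 + 5383238629862 = 8490031347385937, q_10 = 45·14470010189587 + 413134199237 = 651563592730652 → 8490031347385937/651563592730652
APPEND 41: p_11 = 41·8490031347385937 + 188547735750135 = 348279832978573552, q_11 = 41·651563592730652 + 14470010189587 = 26728577312146319 → 348279832978573552/26728577312146319
APPEND 43: p_12 = 43·348279832978573552 + 8490031347385937 = 14984522849426048673, q_12 = 43·26728577312146319 + 651563592730652 = 1149980388015022369 → 14984522849426048673/1149980388015022369
APPEND 43: p_13 = 43·14984522849426048673 + 348279832978573552 = 644682762358298666491, q_13 = 43·1149980388015022369 + 26728577312146319 = 49475885261958108186 → 644682762358298666491/49475885261958108186
APPEND 43: p_14 = 43·644682762358298666491 + 14984522849426048673 = 27736343304256268707786, q_14 = 43·49475885261958108186 + 1149980388015022369 = 2128613046652213674367 → 27736343304256268707786/2128613046652213674367
APPEND 8: p_15 = 8·27736343304256268707786 + 644682762358298666491 = 222535429196408448328779, q_15 = 8·2128613046652213674367 + 49475885261958108186 = 17078380258479667503122 → 222535429196408448328779/17078380258479667503122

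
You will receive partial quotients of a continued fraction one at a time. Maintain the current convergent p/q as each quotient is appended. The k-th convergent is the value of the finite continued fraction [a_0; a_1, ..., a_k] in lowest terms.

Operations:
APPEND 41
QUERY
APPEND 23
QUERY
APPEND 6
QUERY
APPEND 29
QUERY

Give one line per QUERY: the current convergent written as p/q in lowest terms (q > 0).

41/1
944/23
5705/139
166389/4054

APPEND 41: p_0 = 41·1 + 0 = 41, q_0 = 41·0 + 1 = 1 → 41/1
APPEND 23: p_1 = 23·41 + 1 = 944, q_1 = 23·1 + 0 = 23 → 944/23
APPEND 6: p_2 = 6·944 + 41 = 5705, q_2 = 6·23 + 1 = 139 → 5705/139
APPEND 29: p_3 = 29·5705 + 944 = 166389, q_3 = 29·139 + 23 = 4054 → 166389/4054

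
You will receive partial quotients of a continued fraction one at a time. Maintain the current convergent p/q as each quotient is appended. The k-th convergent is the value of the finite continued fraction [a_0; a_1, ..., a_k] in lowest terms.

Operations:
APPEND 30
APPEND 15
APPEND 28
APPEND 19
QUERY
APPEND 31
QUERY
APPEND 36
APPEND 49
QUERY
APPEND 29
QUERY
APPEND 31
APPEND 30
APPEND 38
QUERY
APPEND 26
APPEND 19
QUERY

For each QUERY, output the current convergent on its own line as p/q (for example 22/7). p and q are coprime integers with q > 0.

240953/8014
7482201/248855
13217891462/439621761
383588452587/12757997863
13597565131811225/452249554760268
6737587570582501158/224089456414935037

APPEND 30: p_0 = 30·1 + 0 = 30, q_0 = 30·0 + 1 = 1 → 30/1
APPEND 15: p_1 = 15·30 + 1 = 451, q_1 = 15·1 + 0 = 15 → 451/15
APPEND 28: p_2 = 28·451 + 30 = 12658, q_2 = 28·15 + 1 = 421 → 12658/421
APPEND 19: p_3 = 19·12658 + 451 = 240953, q_3 = 19·421 + 15 = 8014 → 240953/8014
APPEND 31: p_4 = 31·240953 + 12658 = 7482201, q_4 = 31·8014 + 421 = 248855 → 7482201/248855
APPEND 36: p_5 = 36·7482201 + 240953 = 269600189, q_5 = 36·248855 + 8014 = 8966794 → 269600189/8966794
APPEND 49: p_6 = 49·269600189 + 7482201 = 13217891462, q_6 = 49·8966794 + 248855 = 439621761 → 13217891462/439621761
APPEND 29: p_7 = 29·13217891462 + 269600189 = 383588452587, q_7 = 29·439621761 + 8966794 = 12757997863 → 383588452587/12757997863
APPEND 31: p_8 = 31·383588452587 + 13217891462 = 11904459921659, q_8 = 31·12757997863 + 439621761 = 395937555514 → 11904459921659/395937555514
APPEND 30: p_9 = 30·11904459921659 + 383588452587 = 357517386102357, q_9 = 30·395937555514 + 12757997863 = 11890884663283 → 357517386102357/11890884663283
APPEND 38: p_10 = 38·357517386102357 + 11904459921659 = 13597565131811225, q_10 = 38·11890884663283 + 395937555514 = 452249554760268 → 13597565131811225/452249554760268
APPEND 26: p_11 = 26·13597565131811225 + 357517386102357 = 353894210813194207, q_11 = 26·452249554760268 + 11890884663283 = 11770379308430251 → 353894210813194207/11770379308430251
APPEND 19: p_12 = 19·353894210813194207 + 13597565131811225 = 6737587570582501158, q_12 = 19·11770379308430251 + 452249554760268 = 224089456414935037 → 6737587570582501158/224089456414935037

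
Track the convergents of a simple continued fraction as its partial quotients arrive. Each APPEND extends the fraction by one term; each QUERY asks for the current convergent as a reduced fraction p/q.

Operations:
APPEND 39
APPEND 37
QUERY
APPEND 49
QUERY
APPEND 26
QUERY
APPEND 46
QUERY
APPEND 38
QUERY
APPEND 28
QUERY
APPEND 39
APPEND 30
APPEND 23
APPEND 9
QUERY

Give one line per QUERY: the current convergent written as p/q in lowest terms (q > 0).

1444/37
70795/1814
1842114/47201
84808039/2173060
3224547596/82623481
90372140727/2315630528
22063632391916517/565342596892001

APPEND 39: p_0 = 39·1 + 0 = 39, q_0 = 39·0 + 1 = 1 → 39/1
APPEND 37: p_1 = 37·39 + 1 = 1444, q_1 = 37·1 + 0 = 37 → 1444/37
APPEND 49: p_2 = 49·1444 + 39 = 70795, q_2 = 49·37 + 1 = 1814 → 70795/1814
APPEND 26: p_3 = 26·70795 + 1444 = 1842114, q_3 = 26·1814 + 37 = 47201 → 1842114/47201
APPEND 46: p_4 = 46·1842114 + 70795 = 84808039, q_4 = 46·47201 + 1814 = 2173060 → 84808039/2173060
APPEND 38: p_5 = 38·84808039 + 1842114 = 3224547596, q_5 = 38·2173060 + 47201 = 82623481 → 3224547596/82623481
APPEND 28: p_6 = 28·3224547596 + 84808039 = 90372140727, q_6 = 28·82623481 + 2173060 = 2315630528 → 90372140727/2315630528
APPEND 39: p_7 = 39·90372140727 + 3224547596 = 3527738035949, q_7 = 39·2315630528 + 82623481 = 90392214073 → 3527738035949/90392214073
APPEND 30: p_8 = 30·3527738035949 + 90372140727 = 105922513219197, q_8 = 30·90392214073 + 2315630528 = 2714082052718 → 105922513219197/2714082052718
APPEND 23: p_9 = 23·105922513219197 + 3527738035949 = 2439745542077480, q_9 = 23·2714082052718 + 90392214073 = 62514279426587 → 2439745542077480/62514279426587
APPEND 9: p_10 = 9·2439745542077480 + 105922513219197 = 22063632391916517, q_10 = 9·62514279426587 + 2714082052718 = 565342596892001 → 22063632391916517/565342596892001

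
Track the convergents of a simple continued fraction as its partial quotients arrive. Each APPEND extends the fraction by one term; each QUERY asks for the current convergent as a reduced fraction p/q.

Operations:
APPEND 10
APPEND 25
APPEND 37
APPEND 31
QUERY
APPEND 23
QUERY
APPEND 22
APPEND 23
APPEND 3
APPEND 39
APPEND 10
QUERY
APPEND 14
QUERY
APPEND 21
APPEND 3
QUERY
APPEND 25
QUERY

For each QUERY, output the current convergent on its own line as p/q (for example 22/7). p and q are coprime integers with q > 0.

288458/28731
6643831/661739
4049955276073/403383733637
57103342230300/5687608336837
3666763768567419/365217084758479
92872314356297848/9250270277769189

APPEND 10: p_0 = 10·1 + 0 = 10, q_0 = 10·0 + 1 = 1 → 10/1
APPEND 25: p_1 = 25·10 + 1 = 251, q_1 = 25·1 + 0 = 25 → 251/25
APPEND 37: p_2 = 37·251 + 10 = 9297, q_2 = 37·25 + 1 = 926 → 9297/926
APPEND 31: p_3 = 31·9297 + 251 = 288458, q_3 = 31·926 + 25 = 28731 → 288458/28731
APPEND 23: p_4 = 23·288458 + 9297 = 6643831, q_4 = 23·28731 + 926 = 661739 → 6643831/661739
APPEND 22: p_5 = 22·6643831 + 288458 = 146452740, q_5 = 22·661739 + 28731 = 14586989 → 146452740/14586989
APPEND 23: p_6 = 23·146452740 + 6643831 = 3375056851, q_6 = 23·14586989 + 661739 = 336162486 → 3375056851/336162486
APPEND 3: p_7 = 3·3375056851 + 146452740 = 10271623293, q_7 = 3·336162486 + 14586989 = 1023074447 → 10271623293/1023074447
APPEND 39: p_8 = 39·10271623293 + 3375056851 = 403968365278, q_8 = 39·1023074447 + 336162486 = 40236065919 → 403968365278/40236065919
APPEND 10: p_9 = 10·403968365278 + 10271623293 = 4049955276073, q_9 = 10·40236065919 + 1023074447 = 403383733637 → 4049955276073/403383733637
APPEND 14: p_10 = 14·4049955276073 + 403968365278 = 57103342230300, q_10 = 14·403383733637 + 40236065919 = 5687608336837 → 57103342230300/5687608336837
APPEND 21: p_11 = 21·57103342230300 + 4049955276073 = 1203220142112373, q_11 = 21·5687608336837 + 403383733637 = 119843158807214 → 1203220142112373/119843158807214
APPEND 3: p_12 = 3·1203220142112373 + 57103342230300 = 3666763768567419, q_12 = 3·119843158807214 + 5687608336837 = 365217084758479 → 3666763768567419/365217084758479
APPEND 25: p_13 = 25·3666763768567419 + 1203220142112373 = 92872314356297848, q_13 = 25·365217084758479 + 119843158807214 = 9250270277769189 → 92872314356297848/9250270277769189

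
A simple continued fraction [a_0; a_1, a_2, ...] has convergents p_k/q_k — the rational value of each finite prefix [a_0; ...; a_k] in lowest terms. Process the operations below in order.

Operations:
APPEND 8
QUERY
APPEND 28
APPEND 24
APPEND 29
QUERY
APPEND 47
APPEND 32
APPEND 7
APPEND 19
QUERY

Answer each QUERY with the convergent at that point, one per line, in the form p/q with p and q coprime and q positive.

APPEND 8: p_0 = 8·1 + 0 = 8, q_0 = 8·0 + 1 = 1 → 8/1
APPEND 28: p_1 = 28·8 + 1 = 225, q_1 = 28·1 + 0 = 28 → 225/28
APPEND 24: p_2 = 24·225 + 8 = 5408, q_2 = 24·28 + 1 = 673 → 5408/673
APPEND 29: p_3 = 29·5408 + 225 = 157057, q_3 = 29·673 + 28 = 19545 → 157057/19545
APPEND 47: p_4 = 47·157057 + 5408 = 7387087, q_4 = 47·19545 + 673 = 919288 → 7387087/919288
APPEND 32: p_5 = 32·7387087 + 157057 = 236543841, q_5 = 32·919288 + 19545 = 29436761 → 236543841/29436761
APPEND 7: p_6 = 7·236543841 + 7387087 = 1663193974, q_6 = 7·29436761 + 919288 = 206976615 → 1663193974/206976615
APPEND 19: p_7 = 19·1663193974 + 236543841 = 31837229347, q_7 = 19·206976615 + 29436761 = 3961992446 → 31837229347/3961992446

8/1
157057/19545
31837229347/3961992446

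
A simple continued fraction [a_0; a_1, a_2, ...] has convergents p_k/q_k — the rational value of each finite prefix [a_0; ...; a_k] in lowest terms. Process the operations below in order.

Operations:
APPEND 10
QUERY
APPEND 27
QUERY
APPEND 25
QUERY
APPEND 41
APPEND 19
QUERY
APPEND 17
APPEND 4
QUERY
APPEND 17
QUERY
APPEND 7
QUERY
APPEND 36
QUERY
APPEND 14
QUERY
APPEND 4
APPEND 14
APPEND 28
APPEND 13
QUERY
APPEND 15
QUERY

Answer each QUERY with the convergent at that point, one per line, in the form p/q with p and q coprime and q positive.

10/1
271/27
6785/676
5297449/527793
366637805/36528689
6323177774/629987937
44628882223/4446444248
1612962937802/160701980865
22626110011451/2254274176358
480175985639193153/47840672744270201
7239475455040775081/721280085724705760

APPEND 10: p_0 = 10·1 + 0 = 10, q_0 = 10·0 + 1 = 1 → 10/1
APPEND 27: p_1 = 27·10 + 1 = 271, q_1 = 27·1 + 0 = 27 → 271/27
APPEND 25: p_2 = 25·271 + 10 = 6785, q_2 = 25·27 + 1 = 676 → 6785/676
APPEND 41: p_3 = 41·6785 + 271 = 278456, q_3 = 41·676 + 27 = 27743 → 278456/27743
APPEND 19: p_4 = 19·278456 + 6785 = 5297449, q_4 = 19·27743 + 676 = 527793 → 5297449/527793
APPEND 17: p_5 = 17·5297449 + 278456 = 90335089, q_5 = 17·527793 + 27743 = 9000224 → 90335089/9000224
APPEND 4: p_6 = 4·90335089 + 5297449 = 366637805, q_6 = 4·9000224 + 527793 = 36528689 → 366637805/36528689
APPEND 17: p_7 = 17·366637805 + 90335089 = 6323177774, q_7 = 17·36528689 + 9000224 = 629987937 → 6323177774/629987937
APPEND 7: p_8 = 7·6323177774 + 366637805 = 44628882223, q_8 = 7·629987937 + 36528689 = 4446444248 → 44628882223/4446444248
APPEND 36: p_9 = 36·44628882223 + 6323177774 = 1612962937802, q_9 = 36·4446444248 + 629987937 = 160701980865 → 1612962937802/160701980865
APPEND 14: p_10 = 14·1612962937802 + 44628882223 = 22626110011451, q_10 = 14·160701980865 + 4446444248 = 2254274176358 → 22626110011451/2254274176358
APPEND 4: p_11 = 4·22626110011451 + 1612962937802 = 92117402983606, q_11 = 4·2254274176358 + 160701980865 = 9177798686297 → 92117402983606/9177798686297
APPEND 14: p_12 = 14·92117402983606 + 22626110011451 = 1312269751781935, q_12 = 14·9177798686297 + 2254274176358 = 130743455784516 → 1312269751781935/130743455784516
APPEND 28: p_13 = 28·1312269751781935 + 92117402983606 = 36835670452877786, q_13 = 28·130743455784516 + 9177798686297 = 3669994560652745 → 36835670452877786/3669994560652745
APPEND 13: p_14 = 13·36835670452877786 + 1312269751781935 = 480175985639193153, q_14 = 13·3669994560652745 + 130743455784516 = 47840672744270201 → 480175985639193153/47840672744270201
APPEND 15: p_15 = 15·480175985639193153 + 36835670452877786 = 7239475455040775081, q_15 = 15·47840672744270201 + 3669994560652745 = 721280085724705760 → 7239475455040775081/721280085724705760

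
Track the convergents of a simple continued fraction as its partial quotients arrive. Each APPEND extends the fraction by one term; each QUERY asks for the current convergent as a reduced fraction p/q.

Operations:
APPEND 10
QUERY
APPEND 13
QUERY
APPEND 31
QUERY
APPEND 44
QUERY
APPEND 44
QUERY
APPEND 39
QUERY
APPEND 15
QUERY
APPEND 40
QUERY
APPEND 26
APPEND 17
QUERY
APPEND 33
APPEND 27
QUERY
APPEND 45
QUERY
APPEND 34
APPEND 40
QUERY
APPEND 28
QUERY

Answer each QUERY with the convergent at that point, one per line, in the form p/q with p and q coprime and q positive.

APPEND 10: p_0 = 10·1 + 0 = 10, q_0 = 10·0 + 1 = 1 → 10/1
APPEND 13: p_1 = 13·10 + 1 = 131, q_1 = 13·1 + 0 = 13 → 131/13
APPEND 31: p_2 = 31·131 + 10 = 4071, q_2 = 31·13 + 1 = 404 → 4071/404
APPEND 44: p_3 = 44·4071 + 131 = 179255, q_3 = 44·404 + 13 = 17789 → 179255/17789
APPEND 44: p_4 = 44·179255 + 4071 = 7891291, q_4 = 44·17789 + 404 = 783120 → 7891291/783120
APPEND 39: p_5 = 39·7891291 + 179255 = 307939604, q_5 = 39·783120 + 17789 = 30559469 → 307939604/30559469
APPEND 15: p_6 = 15·307939604 + 7891291 = 4626985351, q_6 = 15·30559469 + 783120 = 459175155 → 4626985351/459175155
APPEND 40: p_7 = 40·4626985351 + 307939604 = 185387353644, q_7 = 40·459175155 + 30559469 = 18397565669 → 185387353644/18397565669
APPEND 26: p_8 = 26·185387353644 + 4626985351 = 4824698180095, q_8 = 26·18397565669 + 459175155 = 478795882549 → 4824698180095/478795882549
APPEND 17: p_9 = 17·4824698180095 + 185387353644 = 82205256415259, q_9 = 17·478795882549 + 18397565669 = 8157927569002 → 82205256415259/8157927569002
APPEND 33: p_10 = 33·82205256415259 + 4824698180095 = 2717598159883642, q_10 = 33·8157927569002 + 478795882549 = 269690405659615 → 2717598159883642/269690405659615
APPEND 27: p_11 = 27·2717598159883642 + 82205256415259 = 73457355573273593, q_11 = 27·269690405659615 + 8157927569002 = 7289798880378607 → 73457355573273593/7289798880378607
APPEND 45: p_12 = 45·73457355573273593 + 2717598159883642 = 3308298598957195327, q_12 = 45·7289798880378607 + 269690405659615 = 328310640022696930 → 3308298598957195327/328310640022696930
APPEND 34: p_13 = 34·3308298598957195327 + 73457355573273593 = 112555609720117914711, q_13 = 34·328310640022696930 + 7289798880378607 = 11169851559652074227 → 112555609720117914711/11169851559652074227
APPEND 40: p_14 = 40·112555609720117914711 + 3308298598957195327 = 4505532687403673783767, q_14 = 40·11169851559652074227 + 328310640022696930 = 447122373026105666010 → 4505532687403673783767/447122373026105666010
APPEND 28: p_15 = 28·4505532687403673783767 + 112555609720117914711 = 126267470857022983860187, q_15 = 28·447122373026105666010 + 11169851559652074227 = 12530596296290610722507 → 126267470857022983860187/12530596296290610722507

10/1
131/13
4071/404
179255/17789
7891291/783120
307939604/30559469
4626985351/459175155
185387353644/18397565669
82205256415259/8157927569002
73457355573273593/7289798880378607
3308298598957195327/328310640022696930
4505532687403673783767/447122373026105666010
126267470857022983860187/12530596296290610722507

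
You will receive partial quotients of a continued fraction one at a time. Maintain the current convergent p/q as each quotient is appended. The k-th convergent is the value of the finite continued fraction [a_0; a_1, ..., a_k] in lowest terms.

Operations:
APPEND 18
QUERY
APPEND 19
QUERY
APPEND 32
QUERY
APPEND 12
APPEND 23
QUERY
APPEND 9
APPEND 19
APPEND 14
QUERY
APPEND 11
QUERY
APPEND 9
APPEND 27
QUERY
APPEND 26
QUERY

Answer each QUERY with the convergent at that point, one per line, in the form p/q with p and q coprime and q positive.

APPEND 18: p_0 = 18·1 + 0 = 18, q_0 = 18·0 + 1 = 1 → 18/1
APPEND 19: p_1 = 19·18 + 1 = 343, q_1 = 19·1 + 0 = 19 → 343/19
APPEND 32: p_2 = 32·343 + 18 = 10994, q_2 = 32·19 + 1 = 609 → 10994/609
APPEND 12: p_3 = 12·10994 + 343 = 132271, q_3 = 12·609 + 19 = 7327 → 132271/7327
APPEND 23: p_4 = 23·132271 + 10994 = 3053227, q_4 = 23·7327 + 609 = 169130 → 3053227/169130
APPEND 9: p_5 = 9·3053227 + 132271 = 27611314, q_5 = 9·169130 + 7327 = 1529497 → 27611314/1529497
APPEND 19: p_6 = 19·27611314 + 3053227 = 527668193, q_6 = 19·1529497 + 169130 = 29229573 → 527668193/29229573
APPEND 14: p_7 = 14·527668193 + 27611314 = 7414966016, q_7 = 14·29229573 + 1529497 = 410743519 → 7414966016/410743519
APPEND 11: p_8 = 11·7414966016 + 527668193 = 82092294369, q_8 = 11·410743519 + 29229573 = 4547408282 → 82092294369/4547408282
APPEND 9: p_9 = 9·82092294369 + 7414966016 = 746245615337, q_9 = 9·4547408282 + 410743519 = 41337418057 → 746245615337/41337418057
APPEND 27: p_10 = 27·746245615337 + 82092294369 = 20230723908468, q_10 = 27·41337418057 + 4547408282 = 1120657695821 → 20230723908468/1120657695821
APPEND 26: p_11 = 26·20230723908468 + 746245615337 = 526745067235505, q_11 = 26·1120657695821 + 41337418057 = 29178437509403 → 526745067235505/29178437509403

18/1
343/19
10994/609
3053227/169130
7414966016/410743519
82092294369/4547408282
20230723908468/1120657695821
526745067235505/29178437509403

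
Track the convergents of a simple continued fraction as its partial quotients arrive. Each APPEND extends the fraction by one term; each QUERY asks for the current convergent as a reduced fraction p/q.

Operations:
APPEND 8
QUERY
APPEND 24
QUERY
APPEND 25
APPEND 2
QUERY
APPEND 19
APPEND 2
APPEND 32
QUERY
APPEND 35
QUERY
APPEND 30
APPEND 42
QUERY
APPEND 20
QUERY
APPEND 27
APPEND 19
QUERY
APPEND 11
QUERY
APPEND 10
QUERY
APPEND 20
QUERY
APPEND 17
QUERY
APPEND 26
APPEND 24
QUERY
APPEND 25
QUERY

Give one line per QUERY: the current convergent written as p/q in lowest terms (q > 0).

APPEND 8: p_0 = 8·1 + 0 = 8, q_0 = 8·0 + 1 = 1 → 8/1
APPEND 24: p_1 = 24·8 + 1 = 193, q_1 = 24·1 + 0 = 24 → 193/24
APPEND 25: p_2 = 25·193 + 8 = 4833, q_2 = 25·24 + 1 = 601 → 4833/601
APPEND 2: p_3 = 2·4833 + 193 = 9859, q_3 = 2·601 + 24 = 1226 → 9859/1226
APPEND 19: p_4 = 19·9859 + 4833 = 192154, q_4 = 19·1226 + 601 = 23895 → 192154/23895
APPEND 2: p_5 = 2·192154 + 9859 = 394167, q_5 = 2·23895 + 1226 = 49016 → 394167/49016
APPEND 32: p_6 = 32·394167 + 192154 = 12805498, q_6 = 32·49016 + 23895 = 1592407 → 12805498/1592407
APPEND 35: p_7 = 35·12805498 + 394167 = 448586597, q_7 = 35·1592407 + 49016 = 55783261 → 448586597/55783261
APPEND 30: p_8 = 30·448586597 + 12805498 = 13470403408, q_8 = 30·55783261 + 1592407 = 1675090237 → 13470403408/1675090237
APPEND 42: p_9 = 42·13470403408 + 448586597 = 566205529733, q_9 = 42·1675090237 + 55783261 = 70409573215 → 566205529733/70409573215
APPEND 20: p_10 = 20·566205529733 + 13470403408 = 11337580998068, q_10 = 20·70409573215 + 1675090237 = 1409866554537 → 11337580998068/1409866554537
APPEND 27: p_11 = 27·11337580998068 + 566205529733 = 306680892477569, q_11 = 27·1409866554537 + 70409573215 = 38136806545714 → 306680892477569/38136806545714
APPEND 19: p_12 = 19·306680892477569 + 11337580998068 = 5838274538071879, q_12 = 19·38136806545714 + 1409866554537 = 726009190923103 → 5838274538071879/726009190923103
APPEND 11: p_13 = 11·5838274538071879 + 306680892477569 = 64527700811268238, q_13 = 11·726009190923103 + 38136806545714 = 8024237906699847 → 64527700811268238/8024237906699847
APPEND 10: p_14 = 10·64527700811268238 + 5838274538071879 = 651115282650754259, q_14 = 10·8024237906699847 + 726009190923103 = 80968388257921573 → 651115282650754259/80968388257921573
APPEND 20: p_15 = 20·651115282650754259 + 64527700811268238 = 13086833353826353418, q_15 = 20·80968388257921573 + 8024237906699847 = 1627392003065131307 → 13086833353826353418/1627392003065131307
APPEND 17: p_16 = 17·13086833353826353418 + 651115282650754259 = 223127282297698762365, q_16 = 17·1627392003065131307 + 80968388257921573 = 27746632440365153792 → 223127282297698762365/27746632440365153792
APPEND 26: p_17 = 26·223127282297698762365 + 13086833353826353418 = 5814396173093994174908, q_17 = 26·27746632440365153792 + 1627392003065131307 = 723039835452559129899 → 5814396173093994174908/723039835452559129899
APPEND 24: p_18 = 24·5814396173093994174908 + 223127282297698762365 = 139768635436553558960157, q_18 = 24·723039835452559129899 + 27746632440365153792 = 17380702683301784271368 → 139768635436553558960157/17380702683301784271368
APPEND 25: p_19 = 25·139768635436553558960157 + 5814396173093994174908 = 3500030282086932968178833, q_19 = 25·17380702683301784271368 + 723039835452559129899 = 435240606917997165914099 → 3500030282086932968178833/435240606917997165914099

8/1
193/24
9859/1226
12805498/1592407
448586597/55783261
566205529733/70409573215
11337580998068/1409866554537
5838274538071879/726009190923103
64527700811268238/8024237906699847
651115282650754259/80968388257921573
13086833353826353418/1627392003065131307
223127282297698762365/27746632440365153792
139768635436553558960157/17380702683301784271368
3500030282086932968178833/435240606917997165914099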